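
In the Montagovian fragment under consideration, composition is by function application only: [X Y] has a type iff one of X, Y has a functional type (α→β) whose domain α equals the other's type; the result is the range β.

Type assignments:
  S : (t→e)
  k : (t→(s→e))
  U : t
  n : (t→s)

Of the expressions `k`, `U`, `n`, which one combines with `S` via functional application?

U

k : (t→(s→e)) — S needs t; k needs t; neither fits.
U — combines: S : (t→e) takes U : t as argument, giving e.
n : (t→s) — S needs t; n needs t; neither fits.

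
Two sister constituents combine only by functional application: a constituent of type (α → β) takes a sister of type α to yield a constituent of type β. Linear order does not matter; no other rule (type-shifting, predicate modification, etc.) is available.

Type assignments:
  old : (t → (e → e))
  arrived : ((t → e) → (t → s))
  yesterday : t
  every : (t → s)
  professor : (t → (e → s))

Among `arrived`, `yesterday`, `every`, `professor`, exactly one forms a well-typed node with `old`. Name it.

yesterday

arrived : ((t → e) → (t → s)) — neither side's domain matches the other.
yesterday — combines: old : (t → (e → e)) takes yesterday : t as argument, giving (e → e).
every : (t → s) — neither side's domain matches the other.
professor : (t → (e → s)) — neither side's domain matches the other.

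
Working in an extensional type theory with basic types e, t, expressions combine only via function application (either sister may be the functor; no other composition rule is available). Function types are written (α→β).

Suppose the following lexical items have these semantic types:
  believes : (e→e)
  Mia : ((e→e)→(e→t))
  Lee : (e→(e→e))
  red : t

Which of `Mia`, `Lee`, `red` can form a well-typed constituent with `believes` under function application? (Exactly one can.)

Mia — combines: Mia : ((e→e)→(e→t)) takes believes : (e→e) as argument, giving (e→t).
Lee : (e→(e→e)) — neither side's domain matches the other.
red : t — neither side's domain matches the other.

Mia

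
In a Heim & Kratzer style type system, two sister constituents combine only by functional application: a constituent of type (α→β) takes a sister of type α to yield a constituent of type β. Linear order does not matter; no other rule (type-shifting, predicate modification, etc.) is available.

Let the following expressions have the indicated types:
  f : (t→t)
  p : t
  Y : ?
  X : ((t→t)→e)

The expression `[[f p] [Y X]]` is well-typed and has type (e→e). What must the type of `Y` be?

(((t→t)→e)→(t→(e→e)))

[[f p] [Y X]] is required to be (e→e). [f p] : t cannot yield (e→e) as functor, so [Y X] : (t→(e→e)).
[Y X] is required to be (t→(e→e)). X : ((t→t)→e) cannot yield (t→(e→e)) as functor, so Y : (((t→t)→e)→(t→(e→e))).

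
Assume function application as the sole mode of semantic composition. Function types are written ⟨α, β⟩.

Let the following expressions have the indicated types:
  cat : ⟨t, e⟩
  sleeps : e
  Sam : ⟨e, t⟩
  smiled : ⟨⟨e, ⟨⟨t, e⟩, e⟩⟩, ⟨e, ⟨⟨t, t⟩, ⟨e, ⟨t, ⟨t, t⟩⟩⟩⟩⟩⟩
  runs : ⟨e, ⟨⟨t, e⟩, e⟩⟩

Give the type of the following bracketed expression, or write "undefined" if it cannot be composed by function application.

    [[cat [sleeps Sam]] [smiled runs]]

[sleeps Sam]: ⟨e, t⟩ applied to e yields t.
[cat [sleeps Sam]]: ⟨t, e⟩ applied to t yields e.
[smiled runs]: ⟨⟨e, ⟨⟨t, e⟩, e⟩⟩, ⟨e, ⟨⟨t, t⟩, ⟨e, ⟨t, ⟨t, t⟩⟩⟩⟩⟩⟩ applied to ⟨e, ⟨⟨t, e⟩, e⟩⟩ yields ⟨e, ⟨⟨t, t⟩, ⟨e, ⟨t, ⟨t, t⟩⟩⟩⟩⟩.
[[cat [sleeps Sam]] [smiled runs]]: ⟨e, ⟨⟨t, t⟩, ⟨e, ⟨t, ⟨t, t⟩⟩⟩⟩⟩ applied to e yields ⟨⟨t, t⟩, ⟨e, ⟨t, ⟨t, t⟩⟩⟩⟩.

⟨⟨t, t⟩, ⟨e, ⟨t, ⟨t, t⟩⟩⟩⟩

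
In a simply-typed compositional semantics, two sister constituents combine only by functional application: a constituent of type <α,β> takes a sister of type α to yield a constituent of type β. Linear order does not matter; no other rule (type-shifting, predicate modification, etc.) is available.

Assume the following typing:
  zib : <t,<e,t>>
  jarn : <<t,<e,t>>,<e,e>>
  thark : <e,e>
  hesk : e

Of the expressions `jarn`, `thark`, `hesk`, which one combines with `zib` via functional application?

jarn

jarn — combines: jarn : <<t,<e,t>>,<e,e>> takes zib : <t,<e,t>> as argument, giving <e,e>.
thark : <e,e> — no; zib wants t, and thark wants e.
hesk : e — no; zib wants t, and hesk wants nothing (atomic).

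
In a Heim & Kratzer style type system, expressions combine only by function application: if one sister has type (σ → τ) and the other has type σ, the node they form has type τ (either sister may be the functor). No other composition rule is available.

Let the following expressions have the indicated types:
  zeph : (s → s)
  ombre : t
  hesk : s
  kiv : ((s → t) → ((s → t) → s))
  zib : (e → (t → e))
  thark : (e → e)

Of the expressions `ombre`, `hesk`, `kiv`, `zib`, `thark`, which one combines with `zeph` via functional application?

ombre : t — no; zeph wants s, and ombre wants nothing (atomic).
hesk — combines: zeph : (s → s) takes hesk : s as argument, giving s.
kiv : ((s → t) → ((s → t) → s)) — no; zeph wants s, and kiv wants (s → t).
zib : (e → (t → e)) — no; zeph wants s, and zib wants e.
thark : (e → e) — no; zeph wants s, and thark wants e.

hesk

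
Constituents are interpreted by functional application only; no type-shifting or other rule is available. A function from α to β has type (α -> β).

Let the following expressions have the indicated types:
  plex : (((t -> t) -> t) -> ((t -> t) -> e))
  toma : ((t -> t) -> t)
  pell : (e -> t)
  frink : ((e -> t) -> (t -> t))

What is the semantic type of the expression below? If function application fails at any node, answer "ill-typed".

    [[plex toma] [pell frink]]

e

[plex toma]: functor plex : (((t -> t) -> t) -> ((t -> t) -> e)), argument toma : ((t -> t) -> t); result ((t -> t) -> e).
[pell frink]: functor frink : ((e -> t) -> (t -> t)), argument pell : (e -> t); result (t -> t).
[[plex toma] [pell frink]]: functor [plex toma] : ((t -> t) -> e), argument [pell frink] : (t -> t); result e.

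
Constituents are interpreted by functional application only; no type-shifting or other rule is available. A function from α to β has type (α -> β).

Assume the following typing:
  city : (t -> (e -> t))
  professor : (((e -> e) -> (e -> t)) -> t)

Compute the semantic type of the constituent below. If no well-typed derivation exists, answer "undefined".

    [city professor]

undefined

[city professor]: (t -> (e -> t)) with (((e -> e) -> (e -> t)) -> t) — neither is a function whose domain matches the other; composition fails here.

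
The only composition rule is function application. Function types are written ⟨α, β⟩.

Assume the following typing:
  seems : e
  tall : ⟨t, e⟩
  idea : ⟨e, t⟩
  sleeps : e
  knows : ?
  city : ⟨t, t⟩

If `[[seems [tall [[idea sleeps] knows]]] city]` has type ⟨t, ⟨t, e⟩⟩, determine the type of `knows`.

⟨t, ⟨⟨t, e⟩, ⟨e, ⟨⟨t, t⟩, ⟨t, ⟨t, e⟩⟩⟩⟩⟩⟩

For [[seems [tall [[idea sleeps] knows]]] city] to have type ⟨t, ⟨t, e⟩⟩ with city of type ⟨t, t⟩, [seems [tall [[idea sleeps] knows]]] must be the function: [seems [tall [[idea sleeps] knows]]] : ⟨⟨t, t⟩, ⟨t, ⟨t, e⟩⟩⟩.
For [seems [tall [[idea sleeps] knows]]] to have type ⟨⟨t, t⟩, ⟨t, ⟨t, e⟩⟩⟩ with seems of type e, [tall [[idea sleeps] knows]] must be the function: [tall [[idea sleeps] knows]] : ⟨e, ⟨⟨t, t⟩, ⟨t, ⟨t, e⟩⟩⟩⟩.
For [tall [[idea sleeps] knows]] to have type ⟨e, ⟨⟨t, t⟩, ⟨t, ⟨t, e⟩⟩⟩⟩ with tall of type ⟨t, e⟩, [[idea sleeps] knows] must be the function: [[idea sleeps] knows] : ⟨⟨t, e⟩, ⟨e, ⟨⟨t, t⟩, ⟨t, ⟨t, e⟩⟩⟩⟩⟩.
For [[idea sleeps] knows] to have type ⟨⟨t, e⟩, ⟨e, ⟨⟨t, t⟩, ⟨t, ⟨t, e⟩⟩⟩⟩⟩ with [idea sleeps] of type t, knows must be the function: knows : ⟨t, ⟨⟨t, e⟩, ⟨e, ⟨⟨t, t⟩, ⟨t, ⟨t, e⟩⟩⟩⟩⟩⟩.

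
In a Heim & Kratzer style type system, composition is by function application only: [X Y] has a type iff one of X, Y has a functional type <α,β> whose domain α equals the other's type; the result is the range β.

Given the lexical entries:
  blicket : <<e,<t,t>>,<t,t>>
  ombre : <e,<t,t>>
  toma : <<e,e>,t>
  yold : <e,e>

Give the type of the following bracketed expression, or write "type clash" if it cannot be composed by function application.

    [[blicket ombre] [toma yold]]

t

[blicket ombre] — blicket of type <<e,<t,t>>,<t,t>> combines with ombre of type <e,<t,t>>: type <t,t>.
[toma yold] — toma of type <<e,e>,t> combines with yold of type <e,e>: type t.
[[blicket ombre] [toma yold]] — [blicket ombre] of type <t,t> combines with [toma yold] of type t: type t.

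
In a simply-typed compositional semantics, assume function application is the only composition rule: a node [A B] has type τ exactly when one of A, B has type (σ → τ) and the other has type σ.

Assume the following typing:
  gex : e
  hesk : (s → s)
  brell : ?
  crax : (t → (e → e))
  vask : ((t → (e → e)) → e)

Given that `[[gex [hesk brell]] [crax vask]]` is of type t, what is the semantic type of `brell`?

((s → s) → (e → (e → t)))

[[gex [hesk brell]] [crax vask]] is required to be t. [crax vask] : e cannot yield t as functor, so [gex [hesk brell]] : (e → t).
[gex [hesk brell]] is required to be (e → t). gex : e cannot yield (e → t) as functor, so [hesk brell] : (e → (e → t)).
[hesk brell] is required to be (e → (e → t)). hesk : (s → s) cannot yield (e → (e → t)) as functor, so brell : ((s → s) → (e → (e → t))).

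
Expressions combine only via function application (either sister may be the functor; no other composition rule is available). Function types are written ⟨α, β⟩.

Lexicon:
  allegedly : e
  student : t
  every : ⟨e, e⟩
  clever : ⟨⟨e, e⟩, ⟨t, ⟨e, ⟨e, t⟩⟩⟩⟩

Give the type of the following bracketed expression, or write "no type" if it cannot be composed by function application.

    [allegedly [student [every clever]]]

At [every clever], clever : ⟨⟨e, e⟩, ⟨t, ⟨e, ⟨e, t⟩⟩⟩⟩ takes every : ⟨e, e⟩, giving ⟨t, ⟨e, ⟨e, t⟩⟩⟩.
At [student [every clever]], [every clever] : ⟨t, ⟨e, ⟨e, t⟩⟩⟩ takes student : t, giving ⟨e, ⟨e, t⟩⟩.
At [allegedly [student [every clever]]], [student [every clever]] : ⟨e, ⟨e, t⟩⟩ takes allegedly : e, giving ⟨e, t⟩.

⟨e, t⟩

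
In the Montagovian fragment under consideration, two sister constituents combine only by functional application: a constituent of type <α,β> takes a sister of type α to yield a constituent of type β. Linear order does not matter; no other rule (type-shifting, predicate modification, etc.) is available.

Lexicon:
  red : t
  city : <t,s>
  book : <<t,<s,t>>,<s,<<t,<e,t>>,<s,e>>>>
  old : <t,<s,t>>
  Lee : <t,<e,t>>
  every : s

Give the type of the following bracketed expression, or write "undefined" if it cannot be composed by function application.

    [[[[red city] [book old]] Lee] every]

At [red city], city : <t,s> takes red : t, giving s.
At [book old], book : <<t,<s,t>>,<s,<<t,<e,t>>,<s,e>>>> takes old : <t,<s,t>>, giving <s,<<t,<e,t>>,<s,e>>>.
At [[red city] [book old]], [book old] : <s,<<t,<e,t>>,<s,e>>> takes [red city] : s, giving <<t,<e,t>>,<s,e>>.
At [[[red city] [book old]] Lee], [[red city] [book old]] : <<t,<e,t>>,<s,e>> takes Lee : <t,<e,t>>, giving <s,e>.
At [[[[red city] [book old]] Lee] every], [[[red city] [book old]] Lee] : <s,e> takes every : s, giving e.

e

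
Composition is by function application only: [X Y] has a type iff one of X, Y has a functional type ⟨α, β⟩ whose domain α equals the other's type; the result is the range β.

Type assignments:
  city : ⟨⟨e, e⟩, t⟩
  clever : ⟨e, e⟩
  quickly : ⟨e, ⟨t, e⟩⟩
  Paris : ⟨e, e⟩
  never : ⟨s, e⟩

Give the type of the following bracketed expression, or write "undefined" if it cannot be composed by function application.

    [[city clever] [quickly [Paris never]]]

undefined

[city clever] — city of type ⟨⟨e, e⟩, t⟩ combines with clever of type ⟨e, e⟩: type t.
[Paris never]: ⟨e, e⟩ and ⟨s, e⟩ cannot combine by function application — type clash.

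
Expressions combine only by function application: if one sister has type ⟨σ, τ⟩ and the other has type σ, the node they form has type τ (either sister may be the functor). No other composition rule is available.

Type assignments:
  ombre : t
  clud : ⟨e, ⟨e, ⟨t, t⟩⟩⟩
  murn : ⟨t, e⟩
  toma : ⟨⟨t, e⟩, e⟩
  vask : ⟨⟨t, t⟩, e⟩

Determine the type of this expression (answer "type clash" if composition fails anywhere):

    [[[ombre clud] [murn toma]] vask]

[ombre clud]: t and ⟨e, ⟨e, ⟨t, t⟩⟩⟩ cannot combine by function application — type clash.

type clash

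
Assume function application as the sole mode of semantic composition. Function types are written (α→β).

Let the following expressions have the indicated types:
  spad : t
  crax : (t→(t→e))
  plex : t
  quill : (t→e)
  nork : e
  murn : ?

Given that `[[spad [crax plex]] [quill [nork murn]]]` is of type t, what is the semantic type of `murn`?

(e→((t→e)→(e→t)))

For [[spad [crax plex]] [quill [nork murn]]] to have type t with [spad [crax plex]] of type e, [quill [nork murn]] must be the function: [quill [nork murn]] : (e→t).
For [quill [nork murn]] to have type (e→t) with quill of type (t→e), [nork murn] must be the function: [nork murn] : ((t→e)→(e→t)).
For [nork murn] to have type ((t→e)→(e→t)) with nork of type e, murn must be the function: murn : (e→((t→e)→(e→t))).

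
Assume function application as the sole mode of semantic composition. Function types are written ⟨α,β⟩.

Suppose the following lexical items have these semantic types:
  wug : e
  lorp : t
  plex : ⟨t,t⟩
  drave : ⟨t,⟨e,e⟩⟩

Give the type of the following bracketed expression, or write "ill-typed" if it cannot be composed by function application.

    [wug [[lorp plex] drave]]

[lorp plex]: functor plex : ⟨t,t⟩, argument lorp : t; result t.
[[lorp plex] drave]: functor drave : ⟨t,⟨e,e⟩⟩, argument [lorp plex] : t; result ⟨e,e⟩.
[wug [[lorp plex] drave]]: functor [[lorp plex] drave] : ⟨e,e⟩, argument wug : e; result e.

e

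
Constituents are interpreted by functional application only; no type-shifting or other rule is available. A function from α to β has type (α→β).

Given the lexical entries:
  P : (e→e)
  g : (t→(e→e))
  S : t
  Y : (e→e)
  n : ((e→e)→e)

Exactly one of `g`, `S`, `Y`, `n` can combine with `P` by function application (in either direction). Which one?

n

g : (t→(e→e)) — does not combine with P.
S : t — does not combine with P.
Y : (e→e) — does not combine with P.
n — combines: n : ((e→e)→e) takes P : (e→e) as argument, giving e.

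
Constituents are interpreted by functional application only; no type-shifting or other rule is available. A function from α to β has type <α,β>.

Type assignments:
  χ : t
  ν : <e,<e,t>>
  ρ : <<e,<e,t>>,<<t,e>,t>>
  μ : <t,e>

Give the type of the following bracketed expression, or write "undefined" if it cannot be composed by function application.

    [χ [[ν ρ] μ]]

undefined

[ν ρ]: functor ρ : <<e,<e,t>>,<<t,e>,t>>, argument ν : <e,<e,t>>; result <<t,e>,t>.
[[ν ρ] μ]: functor [ν ρ] : <<t,e>,t>, argument μ : <t,e>; result t.
[χ [[ν ρ] μ]]: t with t — neither is a function whose domain matches the other; composition fails here.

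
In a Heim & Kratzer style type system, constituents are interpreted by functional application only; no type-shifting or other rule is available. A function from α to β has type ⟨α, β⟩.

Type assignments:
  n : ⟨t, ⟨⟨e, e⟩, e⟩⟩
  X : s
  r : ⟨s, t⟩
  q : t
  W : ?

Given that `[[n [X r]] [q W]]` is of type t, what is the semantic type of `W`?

For [[n [X r]] [q W]] to have type t with [n [X r]] of type ⟨⟨e, e⟩, e⟩, [q W] must be the function: [q W] : ⟨⟨⟨e, e⟩, e⟩, t⟩.
For [q W] to have type ⟨⟨⟨e, e⟩, e⟩, t⟩ with q of type t, W must be the function: W : ⟨t, ⟨⟨⟨e, e⟩, e⟩, t⟩⟩.

⟨t, ⟨⟨⟨e, e⟩, e⟩, t⟩⟩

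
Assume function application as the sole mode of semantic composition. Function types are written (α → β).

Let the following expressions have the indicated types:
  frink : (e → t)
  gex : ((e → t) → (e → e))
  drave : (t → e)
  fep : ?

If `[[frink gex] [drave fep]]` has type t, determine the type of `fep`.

At [[frink gex] [drave fep]] (required: t): [frink gex] is (e → e), which is not a function with range t; hence [drave fep] is the functor — type ((e → e) → t).
At [drave fep] (required: ((e → e) → t)): drave is (t → e), which is not a function with range ((e → e) → t); hence fep is the functor — type ((t → e) → ((e → e) → t)).

((t → e) → ((e → e) → t))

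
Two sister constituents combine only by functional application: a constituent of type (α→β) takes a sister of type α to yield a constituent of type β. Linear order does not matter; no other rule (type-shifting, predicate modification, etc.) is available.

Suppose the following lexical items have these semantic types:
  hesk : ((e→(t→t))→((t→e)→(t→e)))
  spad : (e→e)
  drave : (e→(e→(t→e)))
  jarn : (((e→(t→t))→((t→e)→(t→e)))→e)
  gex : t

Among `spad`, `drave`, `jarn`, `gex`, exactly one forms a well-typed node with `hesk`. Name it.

spad : (e→e) — hesk needs (e→(t→t)); spad needs e; neither fits.
drave : (e→(e→(t→e))) — hesk needs (e→(t→t)); drave needs e; neither fits.
jarn — combines: jarn : (((e→(t→t))→((t→e)→(t→e)))→e) takes hesk : ((e→(t→t))→((t→e)→(t→e))) as argument, giving e.
gex : t — hesk needs (e→(t→t)); gex needs nothing (atomic); neither fits.

jarn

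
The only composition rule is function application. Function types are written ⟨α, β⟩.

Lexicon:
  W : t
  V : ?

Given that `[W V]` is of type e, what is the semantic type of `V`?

[W V] is required to be e. W : t cannot yield e as functor, so V : ⟨t, e⟩.

⟨t, e⟩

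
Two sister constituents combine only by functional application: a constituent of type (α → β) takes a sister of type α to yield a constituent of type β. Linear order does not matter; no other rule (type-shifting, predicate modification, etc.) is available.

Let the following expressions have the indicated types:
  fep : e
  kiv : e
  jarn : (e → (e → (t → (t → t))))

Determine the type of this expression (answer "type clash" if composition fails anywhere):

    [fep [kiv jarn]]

[kiv jarn]: functor jarn : (e → (e → (t → (t → t)))), argument kiv : e; result (e → (t → (t → t))).
[fep [kiv jarn]]: functor [kiv jarn] : (e → (t → (t → t))), argument fep : e; result (t → (t → t)).

(t → (t → t))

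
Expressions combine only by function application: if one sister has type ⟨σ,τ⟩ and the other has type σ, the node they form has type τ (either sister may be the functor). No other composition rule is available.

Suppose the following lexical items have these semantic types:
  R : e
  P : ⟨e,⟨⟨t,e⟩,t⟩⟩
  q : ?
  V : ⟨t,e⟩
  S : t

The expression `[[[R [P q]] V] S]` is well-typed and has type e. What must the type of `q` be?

For [[[R [P q]] V] S] to have type e with S of type t, [[R [P q]] V] must be the function: [[R [P q]] V] : ⟨t,e⟩.
For [[R [P q]] V] to have type ⟨t,e⟩ with V of type ⟨t,e⟩, [R [P q]] must be the function: [R [P q]] : ⟨⟨t,e⟩,⟨t,e⟩⟩.
For [R [P q]] to have type ⟨⟨t,e⟩,⟨t,e⟩⟩ with R of type e, [P q] must be the function: [P q] : ⟨e,⟨⟨t,e⟩,⟨t,e⟩⟩⟩.
For [P q] to have type ⟨e,⟨⟨t,e⟩,⟨t,e⟩⟩⟩ with P of type ⟨e,⟨⟨t,e⟩,t⟩⟩, q must be the function: q : ⟨⟨e,⟨⟨t,e⟩,t⟩⟩,⟨e,⟨⟨t,e⟩,⟨t,e⟩⟩⟩⟩.

⟨⟨e,⟨⟨t,e⟩,t⟩⟩,⟨e,⟨⟨t,e⟩,⟨t,e⟩⟩⟩⟩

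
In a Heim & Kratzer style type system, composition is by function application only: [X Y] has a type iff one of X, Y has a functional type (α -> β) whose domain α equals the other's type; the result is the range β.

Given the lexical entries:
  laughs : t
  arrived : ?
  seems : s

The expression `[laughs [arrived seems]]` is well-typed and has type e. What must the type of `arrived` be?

(s -> (t -> e))

At [laughs [arrived seems]] (required: e): laughs is t, which is not a function with range e; hence [arrived seems] is the functor — type (t -> e).
At [arrived seems] (required: (t -> e)): seems is s, which is not a function with range (t -> e); hence arrived is the functor — type (s -> (t -> e)).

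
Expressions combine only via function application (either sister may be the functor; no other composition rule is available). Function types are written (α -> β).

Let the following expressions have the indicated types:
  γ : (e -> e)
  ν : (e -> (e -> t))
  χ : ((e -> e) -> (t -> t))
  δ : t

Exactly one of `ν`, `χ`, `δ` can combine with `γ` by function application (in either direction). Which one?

ν : (e -> (e -> t)) — no; γ wants e, and ν wants e.
χ — combines: χ : ((e -> e) -> (t -> t)) takes γ : (e -> e) as argument, giving (t -> t).
δ : t — no; γ wants e, and δ wants nothing (atomic).

χ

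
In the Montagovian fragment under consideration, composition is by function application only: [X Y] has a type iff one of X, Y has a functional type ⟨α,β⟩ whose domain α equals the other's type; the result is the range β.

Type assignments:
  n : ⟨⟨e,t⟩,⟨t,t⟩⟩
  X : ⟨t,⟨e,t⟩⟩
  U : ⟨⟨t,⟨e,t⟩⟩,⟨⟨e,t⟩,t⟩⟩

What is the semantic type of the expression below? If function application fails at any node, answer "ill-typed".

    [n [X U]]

ill-typed

[X U]: U is ⟨⟨t,⟨e,t⟩⟩,⟨⟨e,t⟩,t⟩⟩, X is ⟨t,⟨e,t⟩⟩; result ⟨⟨e,t⟩,t⟩.
[n [X U]]: ⟨⟨e,t⟩,⟨t,t⟩⟩ with ⟨⟨e,t⟩,t⟩ — neither is a function whose domain matches the other; composition fails here.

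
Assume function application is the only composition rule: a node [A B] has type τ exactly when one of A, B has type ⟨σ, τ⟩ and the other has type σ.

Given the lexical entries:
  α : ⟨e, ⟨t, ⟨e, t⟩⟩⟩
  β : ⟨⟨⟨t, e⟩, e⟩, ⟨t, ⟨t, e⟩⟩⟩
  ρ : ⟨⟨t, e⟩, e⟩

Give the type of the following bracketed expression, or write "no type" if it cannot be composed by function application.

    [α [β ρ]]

[β ρ]: functor β : ⟨⟨⟨t, e⟩, e⟩, ⟨t, ⟨t, e⟩⟩⟩, argument ρ : ⟨⟨t, e⟩, e⟩; result ⟨t, ⟨t, e⟩⟩.
[α [β ρ]]: ⟨e, ⟨t, ⟨e, t⟩⟩⟩ and ⟨t, ⟨t, e⟩⟩ cannot combine by function application — type clash.

no type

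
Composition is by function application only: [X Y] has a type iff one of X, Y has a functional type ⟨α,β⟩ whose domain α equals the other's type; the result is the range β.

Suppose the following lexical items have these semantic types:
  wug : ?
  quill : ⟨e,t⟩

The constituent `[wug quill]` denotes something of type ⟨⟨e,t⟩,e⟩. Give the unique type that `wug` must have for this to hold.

⟨⟨e,t⟩,⟨⟨e,t⟩,e⟩⟩

[wug quill] is required to be ⟨⟨e,t⟩,e⟩. quill : ⟨e,t⟩ cannot yield ⟨⟨e,t⟩,e⟩ as functor, so wug : ⟨⟨e,t⟩,⟨⟨e,t⟩,e⟩⟩.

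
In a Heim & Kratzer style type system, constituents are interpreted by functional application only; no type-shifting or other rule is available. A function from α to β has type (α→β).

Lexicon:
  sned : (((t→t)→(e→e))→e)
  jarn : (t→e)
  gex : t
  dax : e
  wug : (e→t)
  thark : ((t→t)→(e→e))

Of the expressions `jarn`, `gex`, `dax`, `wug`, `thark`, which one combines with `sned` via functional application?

jarn : (t→e) — neither side's domain matches the other.
gex : t — neither side's domain matches the other.
dax : e — neither side's domain matches the other.
wug : (e→t) — neither side's domain matches the other.
thark — combines: sned : (((t→t)→(e→e))→e) takes thark : ((t→t)→(e→e)) as argument, giving e.

thark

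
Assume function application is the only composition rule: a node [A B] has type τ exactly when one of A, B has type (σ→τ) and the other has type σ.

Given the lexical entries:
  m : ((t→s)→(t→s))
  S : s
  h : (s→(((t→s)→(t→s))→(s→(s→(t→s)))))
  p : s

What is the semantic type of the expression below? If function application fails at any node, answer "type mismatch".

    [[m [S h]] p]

At [S h], h : (s→(((t→s)→(t→s))→(s→(s→(t→s))))) takes S : s, giving (((t→s)→(t→s))→(s→(s→(t→s)))).
At [m [S h]], [S h] : (((t→s)→(t→s))→(s→(s→(t→s)))) takes m : ((t→s)→(t→s)), giving (s→(s→(t→s))).
At [[m [S h]] p], [m [S h]] : (s→(s→(t→s))) takes p : s, giving (s→(t→s)).

(s→(t→s))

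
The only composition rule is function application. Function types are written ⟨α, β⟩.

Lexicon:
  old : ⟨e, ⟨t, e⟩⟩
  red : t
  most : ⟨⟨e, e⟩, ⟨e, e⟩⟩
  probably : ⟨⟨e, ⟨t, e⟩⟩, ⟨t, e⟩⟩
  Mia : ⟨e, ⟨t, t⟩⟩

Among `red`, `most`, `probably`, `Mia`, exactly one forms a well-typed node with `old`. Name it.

probably

red : t — no; old wants e, and red wants nothing (atomic).
most : ⟨⟨e, e⟩, ⟨e, e⟩⟩ — no; old wants e, and most wants ⟨e, e⟩.
probably — combines: probably : ⟨⟨e, ⟨t, e⟩⟩, ⟨t, e⟩⟩ takes old : ⟨e, ⟨t, e⟩⟩ as argument, giving ⟨t, e⟩.
Mia : ⟨e, ⟨t, t⟩⟩ — no; old wants e, and Mia wants e.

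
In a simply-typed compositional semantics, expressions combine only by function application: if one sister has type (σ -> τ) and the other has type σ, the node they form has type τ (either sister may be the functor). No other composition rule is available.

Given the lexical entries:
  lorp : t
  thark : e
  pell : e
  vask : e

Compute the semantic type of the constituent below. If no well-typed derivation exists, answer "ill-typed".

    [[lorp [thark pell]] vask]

At [thark pell]: neither e nor e can take the other as argument; the node is ill-typed.

ill-typed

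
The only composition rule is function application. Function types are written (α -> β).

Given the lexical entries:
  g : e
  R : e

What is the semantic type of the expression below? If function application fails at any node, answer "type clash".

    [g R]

type clash

[g R]: e and e cannot combine by function application — type clash.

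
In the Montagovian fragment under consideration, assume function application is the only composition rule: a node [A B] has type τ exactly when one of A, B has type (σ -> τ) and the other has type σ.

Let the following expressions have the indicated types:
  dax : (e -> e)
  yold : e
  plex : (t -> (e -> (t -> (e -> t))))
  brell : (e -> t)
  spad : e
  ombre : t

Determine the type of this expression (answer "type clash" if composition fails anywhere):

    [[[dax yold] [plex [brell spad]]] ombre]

(e -> t)

At [dax yold], dax : (e -> e) takes yold : e, giving e.
At [brell spad], brell : (e -> t) takes spad : e, giving t.
At [plex [brell spad]], plex : (t -> (e -> (t -> (e -> t)))) takes [brell spad] : t, giving (e -> (t -> (e -> t))).
At [[dax yold] [plex [brell spad]]], [plex [brell spad]] : (e -> (t -> (e -> t))) takes [dax yold] : e, giving (t -> (e -> t)).
At [[[dax yold] [plex [brell spad]]] ombre], [[dax yold] [plex [brell spad]]] : (t -> (e -> t)) takes ombre : t, giving (e -> t).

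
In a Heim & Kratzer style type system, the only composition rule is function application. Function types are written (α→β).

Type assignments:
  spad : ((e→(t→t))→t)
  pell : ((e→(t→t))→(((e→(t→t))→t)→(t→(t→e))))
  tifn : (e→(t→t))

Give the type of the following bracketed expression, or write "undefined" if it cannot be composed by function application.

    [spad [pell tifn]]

[pell tifn]: functor pell : ((e→(t→t))→(((e→(t→t))→t)→(t→(t→e)))), argument tifn : (e→(t→t)); result (((e→(t→t))→t)→(t→(t→e))).
[spad [pell tifn]]: functor [pell tifn] : (((e→(t→t))→t)→(t→(t→e))), argument spad : ((e→(t→t))→t); result (t→(t→e)).

(t→(t→e))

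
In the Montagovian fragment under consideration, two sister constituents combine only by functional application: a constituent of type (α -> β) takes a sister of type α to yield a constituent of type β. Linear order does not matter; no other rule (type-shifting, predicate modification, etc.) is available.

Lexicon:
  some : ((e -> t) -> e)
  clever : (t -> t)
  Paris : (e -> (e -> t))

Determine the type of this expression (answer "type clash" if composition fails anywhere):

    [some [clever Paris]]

type clash

[clever Paris]: (t -> t) with (e -> (e -> t)) — neither is a function whose domain matches the other; composition fails here.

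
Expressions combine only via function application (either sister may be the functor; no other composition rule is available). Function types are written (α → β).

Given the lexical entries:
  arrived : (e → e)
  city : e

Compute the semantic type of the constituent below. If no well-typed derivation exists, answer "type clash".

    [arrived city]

[arrived city]: (e → e) applied to e yields e.

e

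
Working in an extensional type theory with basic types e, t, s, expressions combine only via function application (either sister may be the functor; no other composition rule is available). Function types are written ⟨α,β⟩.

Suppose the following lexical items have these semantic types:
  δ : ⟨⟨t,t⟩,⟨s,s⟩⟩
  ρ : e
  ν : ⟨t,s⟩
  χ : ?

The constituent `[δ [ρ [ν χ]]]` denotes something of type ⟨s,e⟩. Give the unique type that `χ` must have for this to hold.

⟨⟨t,s⟩,⟨e,⟨⟨⟨t,t⟩,⟨s,s⟩⟩,⟨s,e⟩⟩⟩⟩

At [δ [ρ [ν χ]]] (required: ⟨s,e⟩): δ is ⟨⟨t,t⟩,⟨s,s⟩⟩, which is not a function with range ⟨s,e⟩; hence [ρ [ν χ]] is the functor — type ⟨⟨⟨t,t⟩,⟨s,s⟩⟩,⟨s,e⟩⟩.
At [ρ [ν χ]] (required: ⟨⟨⟨t,t⟩,⟨s,s⟩⟩,⟨s,e⟩⟩): ρ is e, which is not a function with range ⟨⟨⟨t,t⟩,⟨s,s⟩⟩,⟨s,e⟩⟩; hence [ν χ] is the functor — type ⟨e,⟨⟨⟨t,t⟩,⟨s,s⟩⟩,⟨s,e⟩⟩⟩.
At [ν χ] (required: ⟨e,⟨⟨⟨t,t⟩,⟨s,s⟩⟩,⟨s,e⟩⟩⟩): ν is ⟨t,s⟩, which is not a function with range ⟨e,⟨⟨⟨t,t⟩,⟨s,s⟩⟩,⟨s,e⟩⟩⟩; hence χ is the functor — type ⟨⟨t,s⟩,⟨e,⟨⟨⟨t,t⟩,⟨s,s⟩⟩,⟨s,e⟩⟩⟩⟩.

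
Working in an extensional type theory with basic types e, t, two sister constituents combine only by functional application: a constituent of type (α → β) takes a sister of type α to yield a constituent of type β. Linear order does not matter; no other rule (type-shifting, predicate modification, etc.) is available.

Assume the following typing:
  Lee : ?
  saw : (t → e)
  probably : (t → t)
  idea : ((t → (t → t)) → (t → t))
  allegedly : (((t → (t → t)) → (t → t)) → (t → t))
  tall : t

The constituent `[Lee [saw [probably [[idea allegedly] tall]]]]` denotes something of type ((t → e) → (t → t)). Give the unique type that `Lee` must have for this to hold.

[Lee [saw [probably [[idea allegedly] tall]]]] must have type ((t → e) → (t → t)). The sister [saw [probably [[idea allegedly] tall]]] has type e; that is not a function onto ((t → e) → (t → t)), so Lee must be the functor, of type (e → ((t → e) → (t → t))).

(e → ((t → e) → (t → t)))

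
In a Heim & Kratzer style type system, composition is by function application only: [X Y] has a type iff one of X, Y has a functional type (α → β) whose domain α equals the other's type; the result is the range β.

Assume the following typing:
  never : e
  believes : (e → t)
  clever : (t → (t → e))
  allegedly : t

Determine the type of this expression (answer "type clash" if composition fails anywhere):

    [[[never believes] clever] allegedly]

[never believes] — believes of type (e → t) combines with never of type e: type t.
[[never believes] clever] — clever of type (t → (t → e)) combines with [never believes] of type t: type (t → e).
[[[never believes] clever] allegedly] — [[never believes] clever] of type (t → e) combines with allegedly of type t: type e.

e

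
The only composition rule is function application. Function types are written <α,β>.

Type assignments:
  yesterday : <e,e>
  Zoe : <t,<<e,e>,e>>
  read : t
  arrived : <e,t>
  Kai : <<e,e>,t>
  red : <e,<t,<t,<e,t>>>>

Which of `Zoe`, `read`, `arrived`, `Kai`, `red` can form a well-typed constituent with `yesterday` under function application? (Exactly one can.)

Kai

Zoe : <t,<<e,e>,e>> — neither side's domain matches the other.
read : t — neither side's domain matches the other.
arrived : <e,t> — neither side's domain matches the other.
Kai — combines: Kai : <<e,e>,t> takes yesterday : <e,e> as argument, giving t.
red : <e,<t,<t,<e,t>>>> — neither side's domain matches the other.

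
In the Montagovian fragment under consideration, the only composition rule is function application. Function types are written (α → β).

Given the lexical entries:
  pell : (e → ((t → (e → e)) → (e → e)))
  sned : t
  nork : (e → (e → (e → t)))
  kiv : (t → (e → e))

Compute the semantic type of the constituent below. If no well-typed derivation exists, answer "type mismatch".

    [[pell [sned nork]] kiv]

[sned nork]: t and (e → (e → (e → t))) cannot combine by function application — type clash.

type mismatch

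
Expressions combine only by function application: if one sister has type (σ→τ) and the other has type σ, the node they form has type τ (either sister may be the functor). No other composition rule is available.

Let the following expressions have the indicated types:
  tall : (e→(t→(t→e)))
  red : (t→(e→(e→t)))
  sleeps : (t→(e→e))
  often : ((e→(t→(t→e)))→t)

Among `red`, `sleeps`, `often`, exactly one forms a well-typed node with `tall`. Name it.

red : (t→(e→(e→t))) — neither side's domain matches the other.
sleeps : (t→(e→e)) — neither side's domain matches the other.
often — combines: often : ((e→(t→(t→e)))→t) takes tall : (e→(t→(t→e))) as argument, giving t.

often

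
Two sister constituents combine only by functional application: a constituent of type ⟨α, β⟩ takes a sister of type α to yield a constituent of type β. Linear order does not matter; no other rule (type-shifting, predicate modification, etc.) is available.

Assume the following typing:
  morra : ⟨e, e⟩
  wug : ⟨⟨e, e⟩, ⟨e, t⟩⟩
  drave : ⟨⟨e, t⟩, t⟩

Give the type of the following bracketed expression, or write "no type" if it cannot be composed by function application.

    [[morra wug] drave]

t

[morra wug] — wug of type ⟨⟨e, e⟩, ⟨e, t⟩⟩ combines with morra of type ⟨e, e⟩: type ⟨e, t⟩.
[[morra wug] drave] — drave of type ⟨⟨e, t⟩, t⟩ combines with [morra wug] of type ⟨e, t⟩: type t.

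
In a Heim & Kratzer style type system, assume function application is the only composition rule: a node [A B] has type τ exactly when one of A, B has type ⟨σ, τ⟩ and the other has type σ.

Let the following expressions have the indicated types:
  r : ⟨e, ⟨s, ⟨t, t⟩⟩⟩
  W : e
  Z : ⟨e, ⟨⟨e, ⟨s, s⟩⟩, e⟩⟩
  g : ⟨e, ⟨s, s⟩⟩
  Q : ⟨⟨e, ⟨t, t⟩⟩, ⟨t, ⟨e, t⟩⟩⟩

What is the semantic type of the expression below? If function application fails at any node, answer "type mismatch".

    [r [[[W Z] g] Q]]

At [W Z], Z : ⟨e, ⟨⟨e, ⟨s, s⟩⟩, e⟩⟩ takes W : e, giving ⟨⟨e, ⟨s, s⟩⟩, e⟩.
At [[W Z] g], [W Z] : ⟨⟨e, ⟨s, s⟩⟩, e⟩ takes g : ⟨e, ⟨s, s⟩⟩, giving e.
At [[[W Z] g] Q]: neither e nor ⟨⟨e, ⟨t, t⟩⟩, ⟨t, ⟨e, t⟩⟩⟩ can take the other as argument; the node is ill-typed.

type mismatch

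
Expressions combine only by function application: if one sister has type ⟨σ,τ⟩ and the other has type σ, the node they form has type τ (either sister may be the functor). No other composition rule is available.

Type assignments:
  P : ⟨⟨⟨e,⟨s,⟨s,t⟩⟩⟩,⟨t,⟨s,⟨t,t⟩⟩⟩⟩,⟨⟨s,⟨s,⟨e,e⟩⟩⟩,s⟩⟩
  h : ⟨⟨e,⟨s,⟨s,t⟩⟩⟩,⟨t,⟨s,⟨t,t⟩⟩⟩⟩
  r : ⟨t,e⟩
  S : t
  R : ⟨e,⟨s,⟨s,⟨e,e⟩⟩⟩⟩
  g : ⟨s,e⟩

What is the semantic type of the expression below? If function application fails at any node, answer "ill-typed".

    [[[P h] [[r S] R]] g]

[P h] — P of type ⟨⟨⟨e,⟨s,⟨s,t⟩⟩⟩,⟨t,⟨s,⟨t,t⟩⟩⟩⟩,⟨⟨s,⟨s,⟨e,e⟩⟩⟩,s⟩⟩ combines with h of type ⟨⟨e,⟨s,⟨s,t⟩⟩⟩,⟨t,⟨s,⟨t,t⟩⟩⟩⟩: type ⟨⟨s,⟨s,⟨e,e⟩⟩⟩,s⟩.
[r S] — r of type ⟨t,e⟩ combines with S of type t: type e.
[[r S] R] — R of type ⟨e,⟨s,⟨s,⟨e,e⟩⟩⟩⟩ combines with [r S] of type e: type ⟨s,⟨s,⟨e,e⟩⟩⟩.
[[P h] [[r S] R]] — [P h] of type ⟨⟨s,⟨s,⟨e,e⟩⟩⟩,s⟩ combines with [[r S] R] of type ⟨s,⟨s,⟨e,e⟩⟩⟩: type s.
[[[P h] [[r S] R]] g] — g of type ⟨s,e⟩ combines with [[P h] [[r S] R]] of type s: type e.

e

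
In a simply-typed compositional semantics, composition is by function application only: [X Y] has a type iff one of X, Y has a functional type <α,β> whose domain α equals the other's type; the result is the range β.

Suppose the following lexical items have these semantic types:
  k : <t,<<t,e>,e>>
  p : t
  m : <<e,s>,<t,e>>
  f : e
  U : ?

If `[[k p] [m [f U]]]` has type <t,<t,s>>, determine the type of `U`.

[[k p] [m [f U]]] must have type <t,<t,s>>. The sister [k p] has type <<t,e>,e>; that is not a function onto <t,<t,s>>, so [m [f U]] must be the functor, of type <<<t,e>,e>,<t,<t,s>>>.
[m [f U]] must have type <<<t,e>,e>,<t,<t,s>>>. The sister m has type <<e,s>,<t,e>>; that is not a function onto <<<t,e>,e>,<t,<t,s>>>, so [f U] must be the functor, of type <<<e,s>,<t,e>>,<<<t,e>,e>,<t,<t,s>>>>.
[f U] must have type <<<e,s>,<t,e>>,<<<t,e>,e>,<t,<t,s>>>>. The sister f has type e; that is not a function onto <<<e,s>,<t,e>>,<<<t,e>,e>,<t,<t,s>>>>, so U must be the functor, of type <e,<<<e,s>,<t,e>>,<<<t,e>,e>,<t,<t,s>>>>>.

<e,<<<e,s>,<t,e>>,<<<t,e>,e>,<t,<t,s>>>>>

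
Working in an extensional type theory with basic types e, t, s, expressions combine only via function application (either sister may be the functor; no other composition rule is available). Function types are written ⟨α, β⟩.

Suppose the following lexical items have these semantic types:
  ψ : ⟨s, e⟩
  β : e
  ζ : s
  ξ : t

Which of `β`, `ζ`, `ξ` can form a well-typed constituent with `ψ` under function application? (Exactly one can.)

β : e — does not combine with ψ.
ζ — combines: ψ : ⟨s, e⟩ takes ζ : s as argument, giving e.
ξ : t — does not combine with ψ.

ζ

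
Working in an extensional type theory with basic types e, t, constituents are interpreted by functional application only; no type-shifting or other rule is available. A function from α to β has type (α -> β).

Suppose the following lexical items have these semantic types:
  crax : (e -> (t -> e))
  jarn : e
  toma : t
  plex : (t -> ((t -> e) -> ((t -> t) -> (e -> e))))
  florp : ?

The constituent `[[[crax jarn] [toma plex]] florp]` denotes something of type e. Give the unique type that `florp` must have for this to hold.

(((t -> t) -> (e -> e)) -> e)

At [[[crax jarn] [toma plex]] florp] (required: e): [[crax jarn] [toma plex]] is ((t -> t) -> (e -> e)), which is not a function with range e; hence florp is the functor — type (((t -> t) -> (e -> e)) -> e).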